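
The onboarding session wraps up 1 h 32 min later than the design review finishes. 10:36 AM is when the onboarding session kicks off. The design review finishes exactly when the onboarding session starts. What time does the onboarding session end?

12:08 PM

The design review ends at 10:36 AM.
The onboarding session ends at 10:36 AM + 92 min = 12:08 PM.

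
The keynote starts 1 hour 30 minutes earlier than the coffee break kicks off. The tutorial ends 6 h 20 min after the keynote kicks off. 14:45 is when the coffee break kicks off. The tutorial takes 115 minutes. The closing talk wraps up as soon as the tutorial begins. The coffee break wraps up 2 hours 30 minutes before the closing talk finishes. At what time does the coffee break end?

15:10

The keynote starts at 14:45 − 90 min = 13:15.
The tutorial ends at 13:15 + 380 min = 19:35.
The tutorial starts at 19:35 − 115 min = 17:40.
So the closing talk ends at 17:40.
The coffee break ends at 17:40 − 150 min = 15:10.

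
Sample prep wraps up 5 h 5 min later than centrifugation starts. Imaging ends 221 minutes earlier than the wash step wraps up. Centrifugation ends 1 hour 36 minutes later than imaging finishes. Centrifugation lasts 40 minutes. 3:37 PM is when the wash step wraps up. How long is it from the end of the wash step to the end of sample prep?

Imaging ends at 3:37 PM − 221 min = 11:56 AM.
Centrifugation ends at 11:56 AM + 96 min = 1:32 PM.
Centrifugation starts at 1:32 PM − 40 min = 12:52 PM.
Sample prep ends at 12:52 PM + 305 min = 5:57 PM.
From 3:37 PM to 5:57 PM is 2 h 20 min.

2 h 20 min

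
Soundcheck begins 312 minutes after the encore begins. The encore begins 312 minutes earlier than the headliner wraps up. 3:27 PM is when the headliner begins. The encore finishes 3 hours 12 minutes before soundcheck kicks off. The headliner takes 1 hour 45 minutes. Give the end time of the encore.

The headliner ends at 3:27 PM + 105 min = 5:12 PM.
The encore starts at 5:12 PM − 312 min = 12:00 PM.
Soundcheck starts at 12:00 PM + 312 min = 5:12 PM.
The encore ends at 5:12 PM − 192 min = 2:00 PM.

2:00 PM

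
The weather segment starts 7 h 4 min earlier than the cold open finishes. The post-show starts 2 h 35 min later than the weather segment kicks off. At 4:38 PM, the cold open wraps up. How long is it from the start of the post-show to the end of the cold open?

269 minutes

The weather segment starts at 4:38 PM − 424 min = 9:34 AM.
The post-show starts at 9:34 AM + 155 min = 12:09 PM.
From 12:09 PM to 4:38 PM is 269 minutes.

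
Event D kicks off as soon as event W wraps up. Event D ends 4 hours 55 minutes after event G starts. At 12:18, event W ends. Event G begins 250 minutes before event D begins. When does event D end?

13:03

Event D starts at 12:18.
Event G starts at 12:18 − 250 min = 08:08.
Event D ends at 08:08 + 295 min = 13:03.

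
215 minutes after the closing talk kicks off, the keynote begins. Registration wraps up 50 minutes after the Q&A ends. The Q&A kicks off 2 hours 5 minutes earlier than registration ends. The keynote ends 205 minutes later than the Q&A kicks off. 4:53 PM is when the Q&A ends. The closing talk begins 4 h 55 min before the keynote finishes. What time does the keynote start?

5:43 PM

Registration ends at 4:53 PM + 50 min = 5:43 PM.
The Q&A starts at 5:43 PM − 125 min = 3:38 PM.
The keynote ends at 3:38 PM + 205 min = 7:03 PM.
The closing talk starts at 7:03 PM − 295 min = 2:08 PM.
The keynote starts at 2:08 PM + 215 min = 5:43 PM.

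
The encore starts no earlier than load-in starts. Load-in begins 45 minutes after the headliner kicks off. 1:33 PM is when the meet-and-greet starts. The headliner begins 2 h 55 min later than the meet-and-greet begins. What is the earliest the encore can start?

The headliner starts at 1:33 PM + 175 min = 4:28 PM.
Load-in starts at 4:28 PM + 45 min = 5:13 PM.
The encore is bounded by load-in, so the earliest it can start is 5:13 PM.

5:13 PM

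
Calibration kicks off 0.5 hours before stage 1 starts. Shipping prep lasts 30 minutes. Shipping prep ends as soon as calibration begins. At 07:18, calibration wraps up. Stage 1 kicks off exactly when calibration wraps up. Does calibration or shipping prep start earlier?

Stage 1 starts at 07:18.
Calibration starts at 07:18 − 30 min = 06:48.
So shipping prep ends at 06:48.
Shipping prep starts at 06:48 − 30 min = 06:18.
Calibration starts at 06:48 and shipping prep starts at 06:18, so shipping prep is first.

shipping prep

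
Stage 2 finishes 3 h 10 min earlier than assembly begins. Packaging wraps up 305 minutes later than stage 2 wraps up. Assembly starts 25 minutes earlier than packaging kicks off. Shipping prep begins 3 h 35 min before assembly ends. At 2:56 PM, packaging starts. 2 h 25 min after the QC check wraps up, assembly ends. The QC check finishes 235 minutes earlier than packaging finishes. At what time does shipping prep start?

11:21 AM

Assembly starts at 2:56 PM − 25 min = 2:31 PM.
Stage 2 ends at 2:31 PM − 190 min = 11:21 AM.
Packaging ends at 11:21 AM + 305 min = 4:26 PM.
The QC check ends at 4:26 PM − 235 min = 12:31 PM.
Assembly ends at 12:31 PM + 145 min = 2:56 PM.
Shipping prep starts at 2:56 PM − 215 min = 11:21 AM.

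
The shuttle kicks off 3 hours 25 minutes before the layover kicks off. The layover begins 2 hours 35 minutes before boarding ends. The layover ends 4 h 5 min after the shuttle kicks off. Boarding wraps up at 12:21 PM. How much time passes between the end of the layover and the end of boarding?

115 minutes

The layover starts at 12:21 PM − 155 min = 9:46 AM.
The shuttle starts at 9:46 AM − 205 min = 6:21 AM.
The layover ends at 6:21 AM + 245 min = 10:26 AM.
From 10:26 AM to 12:21 PM is 115 minutes.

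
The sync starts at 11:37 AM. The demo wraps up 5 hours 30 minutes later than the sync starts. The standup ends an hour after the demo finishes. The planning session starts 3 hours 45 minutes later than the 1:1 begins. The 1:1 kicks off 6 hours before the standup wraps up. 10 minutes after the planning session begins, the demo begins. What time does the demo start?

4:02 PM

The demo ends at 11:37 AM + 330 min = 5:07 PM.
The standup ends at 5:07 PM + 60 min = 6:07 PM.
The 1:1 starts at 6:07 PM − 360 min = 12:07 PM.
The planning session starts at 12:07 PM + 225 min = 3:52 PM.
The demo starts at 3:52 PM + 10 min = 4:02 PM.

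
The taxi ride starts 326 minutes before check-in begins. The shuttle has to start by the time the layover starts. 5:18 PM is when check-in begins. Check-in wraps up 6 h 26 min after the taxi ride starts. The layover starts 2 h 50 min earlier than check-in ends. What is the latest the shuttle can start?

3:28 PM

The taxi ride starts at 5:18 PM − 326 min = 11:52 AM.
Check-in ends at 11:52 AM + 386 min = 6:18 PM.
The layover starts at 6:18 PM − 170 min = 3:28 PM.
The shuttle is bounded by the layover, so the latest it can start is 3:28 PM.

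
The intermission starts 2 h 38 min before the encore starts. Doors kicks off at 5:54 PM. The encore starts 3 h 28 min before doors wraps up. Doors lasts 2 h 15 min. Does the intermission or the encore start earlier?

the intermission

Doors ends at 5:54 PM + 135 min = 8:09 PM.
The encore starts at 8:09 PM − 208 min = 4:41 PM.
The intermission starts at 4:41 PM − 158 min = 2:03 PM.
The intermission starts at 2:03 PM and the encore starts at 4:41 PM, so the intermission is first.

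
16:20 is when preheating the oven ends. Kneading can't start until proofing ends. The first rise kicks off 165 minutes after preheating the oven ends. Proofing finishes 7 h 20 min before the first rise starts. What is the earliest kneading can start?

The first rise starts at 16:20 + 165 min = 19:05.
Proofing ends at 19:05 − 440 min = 11:45.
Kneading is bounded by proofing, so the earliest it can start is 11:45.

11:45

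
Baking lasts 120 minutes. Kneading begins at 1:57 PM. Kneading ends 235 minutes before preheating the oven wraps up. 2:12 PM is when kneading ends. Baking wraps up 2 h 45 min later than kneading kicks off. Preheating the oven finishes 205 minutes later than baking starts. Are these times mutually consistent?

Yes

Baking ends at 1:57 PM + 165 min = 4:42 PM.
Baking starts at 4:42 PM − 120 min = 2:42 PM.
Preheating the oven ends at 2:42 PM + 205 min = 6:07 PM.
Kneading ends at 6:07 PM − 235 min = 2:12 PM.
That matches the stated 2:12 PM, so the schedule is consistent.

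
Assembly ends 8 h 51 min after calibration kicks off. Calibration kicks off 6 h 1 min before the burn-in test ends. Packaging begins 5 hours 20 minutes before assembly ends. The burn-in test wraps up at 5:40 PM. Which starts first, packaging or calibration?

Calibration starts at 5:40 PM − 361 min = 11:39 AM.
Assembly ends at 11:39 AM + 531 min = 8:30 PM.
Packaging starts at 8:30 PM − 320 min = 3:10 PM.
Packaging starts at 3:10 PM and calibration starts at 11:39 AM, so calibration is first.

calibration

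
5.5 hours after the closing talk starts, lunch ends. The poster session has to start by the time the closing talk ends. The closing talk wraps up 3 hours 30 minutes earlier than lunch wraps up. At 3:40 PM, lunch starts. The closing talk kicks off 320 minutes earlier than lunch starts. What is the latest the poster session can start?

The closing talk starts at 3:40 PM − 320 min = 10:20 AM.
Lunch ends at 10:20 AM + 330 min = 3:50 PM.
The closing talk ends at 3:50 PM − 210 min = 12:20 PM.
The poster session is bounded by the closing talk, so the latest it can start is 12:20 PM.

12:20 PM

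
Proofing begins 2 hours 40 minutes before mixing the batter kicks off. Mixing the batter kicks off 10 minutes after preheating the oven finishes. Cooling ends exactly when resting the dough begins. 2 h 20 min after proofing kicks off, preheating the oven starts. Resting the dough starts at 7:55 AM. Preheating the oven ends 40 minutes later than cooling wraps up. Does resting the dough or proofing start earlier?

proofing

Cooling ends at 7:55 AM.
Preheating the oven ends at 7:55 AM + 40 min = 8:35 AM.
Mixing the batter starts at 8:35 AM + 10 min = 8:45 AM.
Proofing starts at 8:45 AM − 160 min = 6:05 AM.
Resting the dough starts at 7:55 AM and proofing starts at 6:05 AM, so proofing is first.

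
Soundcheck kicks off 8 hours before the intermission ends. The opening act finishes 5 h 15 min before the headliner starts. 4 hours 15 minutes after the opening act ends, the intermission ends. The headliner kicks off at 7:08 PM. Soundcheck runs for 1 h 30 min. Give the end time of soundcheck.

11:38 AM

The opening act ends at 7:08 PM − 315 min = 1:53 PM.
The intermission ends at 1:53 PM + 255 min = 6:08 PM.
Soundcheck starts at 6:08 PM − 480 min = 10:08 AM.
Soundcheck ends at 10:08 AM + 90 min = 11:38 AM.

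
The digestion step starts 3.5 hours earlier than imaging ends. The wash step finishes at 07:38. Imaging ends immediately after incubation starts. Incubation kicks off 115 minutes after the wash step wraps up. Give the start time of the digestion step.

Incubation starts at 07:38 + 115 min = 09:33.
So imaging ends at 09:33.
The digestion step starts at 09:33 − 210 min = 06:03.

06:03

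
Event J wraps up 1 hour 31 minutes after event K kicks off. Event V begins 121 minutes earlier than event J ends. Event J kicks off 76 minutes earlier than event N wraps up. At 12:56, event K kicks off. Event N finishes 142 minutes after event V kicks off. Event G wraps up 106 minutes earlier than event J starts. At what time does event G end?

Event J ends at 12:56 + 91 min = 14:27.
Event V starts at 14:27 − 121 min = 12:26.
Event N ends at 12:26 + 142 min = 14:48.
Event J starts at 14:48 − 76 min = 13:32.
Event G ends at 13:32 − 106 min = 11:46.

11:46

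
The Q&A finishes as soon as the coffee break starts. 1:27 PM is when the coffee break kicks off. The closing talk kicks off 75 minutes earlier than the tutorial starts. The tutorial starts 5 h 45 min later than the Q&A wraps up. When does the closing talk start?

5:57 PM

The Q&A ends at 1:27 PM.
The tutorial starts at 1:27 PM + 345 min = 7:12 PM.
The closing talk starts at 7:12 PM − 75 min = 5:57 PM.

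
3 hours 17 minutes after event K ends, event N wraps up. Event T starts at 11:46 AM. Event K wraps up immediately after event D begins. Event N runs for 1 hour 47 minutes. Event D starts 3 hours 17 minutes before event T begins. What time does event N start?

Event D starts at 11:46 AM − 197 min = 8:29 AM.
So event K ends at 8:29 AM.
Event N ends at 8:29 AM + 197 min = 11:46 AM.
Event N starts at 11:46 AM − 107 min = 9:59 AM.

9:59 AM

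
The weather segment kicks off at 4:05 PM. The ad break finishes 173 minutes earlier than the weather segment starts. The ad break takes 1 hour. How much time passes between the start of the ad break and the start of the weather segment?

233 minutes

The ad break ends at 4:05 PM − 173 min = 1:12 PM.
The ad break starts at 1:12 PM − 60 min = 12:12 PM.
From 12:12 PM to 4:05 PM is 233 minutes.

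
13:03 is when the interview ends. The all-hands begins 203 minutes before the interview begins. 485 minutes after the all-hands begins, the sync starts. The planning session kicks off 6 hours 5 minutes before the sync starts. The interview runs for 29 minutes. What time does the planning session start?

The interview starts at 13:03 − 29 min = 12:34.
The all-hands starts at 12:34 − 203 min = 09:11.
The sync starts at 09:11 + 485 min = 17:16.
The planning session starts at 17:16 − 365 min = 11:11.

11:11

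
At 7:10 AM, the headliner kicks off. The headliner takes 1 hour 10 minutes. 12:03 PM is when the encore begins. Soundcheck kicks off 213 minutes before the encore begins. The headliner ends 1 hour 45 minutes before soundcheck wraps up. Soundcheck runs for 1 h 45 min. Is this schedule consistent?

No

Soundcheck starts at 12:03 PM − 213 min = 8:30 AM.
Soundcheck ends at 8:30 AM + 105 min = 10:15 AM.
The headliner ends at 10:15 AM − 105 min = 8:30 AM.
The headliner starts at 8:30 AM − 70 min = 7:20 AM.
But the headliner is also said to start at 7:10 AM — a 10-minute conflict.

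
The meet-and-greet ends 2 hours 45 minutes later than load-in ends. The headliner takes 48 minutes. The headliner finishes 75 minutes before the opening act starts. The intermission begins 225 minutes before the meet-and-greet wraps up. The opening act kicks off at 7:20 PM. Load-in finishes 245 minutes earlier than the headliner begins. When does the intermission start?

The headliner ends at 7:20 PM − 75 min = 6:05 PM.
The headliner starts at 6:05 PM − 48 min = 5:17 PM.
Load-in ends at 5:17 PM − 245 min = 1:12 PM.
The meet-and-greet ends at 1:12 PM + 165 min = 3:57 PM.
The intermission starts at 3:57 PM − 225 min = 12:12 PM.

12:12 PM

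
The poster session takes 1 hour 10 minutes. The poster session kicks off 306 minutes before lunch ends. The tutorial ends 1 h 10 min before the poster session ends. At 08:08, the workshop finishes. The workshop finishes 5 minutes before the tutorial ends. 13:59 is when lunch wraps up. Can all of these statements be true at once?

No

The poster session starts at 13:59 − 306 min = 08:53.
The poster session ends at 08:53 + 70 min = 10:03.
The tutorial ends at 10:03 − 70 min = 08:53.
The workshop ends at 08:53 − 5 min = 08:48.
But the workshop is also said to end at 08:08 — a 40-minute conflict.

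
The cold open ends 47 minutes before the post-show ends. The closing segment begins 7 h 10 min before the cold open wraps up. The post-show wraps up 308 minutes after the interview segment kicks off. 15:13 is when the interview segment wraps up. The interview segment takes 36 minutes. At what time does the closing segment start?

11:48

The interview segment starts at 15:13 − 36 min = 14:37.
The post-show ends at 14:37 + 308 min = 19:45.
The cold open ends at 19:45 − 47 min = 18:58.
The closing segment starts at 18:58 − 430 min = 11:48.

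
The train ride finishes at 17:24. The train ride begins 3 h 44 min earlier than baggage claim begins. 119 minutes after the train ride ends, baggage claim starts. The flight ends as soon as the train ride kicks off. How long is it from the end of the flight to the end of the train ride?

Baggage claim starts at 17:24 + 119 min = 19:23.
The train ride starts at 19:23 − 224 min = 15:39.
So the flight ends at 15:39.
From 15:39 to 17:24 is 105 minutes.

105 minutes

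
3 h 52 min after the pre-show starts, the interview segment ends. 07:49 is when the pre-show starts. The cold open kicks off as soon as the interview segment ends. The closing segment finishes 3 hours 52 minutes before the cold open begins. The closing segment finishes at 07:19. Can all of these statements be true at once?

The interview segment ends at 07:49 + 232 min = 11:41.
So the cold open starts at 11:41.
The closing segment ends at 11:41 − 232 min = 07:49.
But the closing segment is also said to end at 07:19 — a 30-minute conflict.

No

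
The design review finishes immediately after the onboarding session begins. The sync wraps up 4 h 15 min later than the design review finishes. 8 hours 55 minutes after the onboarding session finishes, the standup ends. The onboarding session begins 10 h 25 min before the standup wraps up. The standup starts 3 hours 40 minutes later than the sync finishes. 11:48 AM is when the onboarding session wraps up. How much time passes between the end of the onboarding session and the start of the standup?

6 hours 25 minutes

The standup ends at 11:48 AM + 535 min = 8:43 PM.
The onboarding session starts at 8:43 PM − 625 min = 10:18 AM.
So the design review ends at 10:18 AM.
The sync ends at 10:18 AM + 255 min = 2:33 PM.
The standup starts at 2:33 PM + 220 min = 6:13 PM.
From 11:48 AM to 6:13 PM is 6 hours 25 minutes.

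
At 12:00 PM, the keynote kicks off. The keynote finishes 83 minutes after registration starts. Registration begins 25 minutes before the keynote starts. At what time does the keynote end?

12:58 PM

Registration starts at 12:00 PM − 25 min = 11:35 AM.
The keynote ends at 11:35 AM + 83 min = 12:58 PM.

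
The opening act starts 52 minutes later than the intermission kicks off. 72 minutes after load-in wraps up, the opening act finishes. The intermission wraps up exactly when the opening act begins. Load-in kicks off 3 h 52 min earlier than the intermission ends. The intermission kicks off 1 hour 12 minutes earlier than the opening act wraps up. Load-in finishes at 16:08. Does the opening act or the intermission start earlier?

the intermission

The opening act ends at 16:08 + 72 min = 17:20.
The intermission starts at 17:20 − 72 min = 16:08.
The opening act starts at 16:08 + 52 min = 17:00.
The opening act starts at 17:00 and the intermission starts at 16:08, so the intermission is first.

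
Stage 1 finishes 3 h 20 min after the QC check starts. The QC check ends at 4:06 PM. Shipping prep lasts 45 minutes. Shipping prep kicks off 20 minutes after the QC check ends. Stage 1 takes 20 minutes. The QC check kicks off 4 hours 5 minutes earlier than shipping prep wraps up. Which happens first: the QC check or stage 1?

the QC check

Shipping prep starts at 4:06 PM + 20 min = 4:26 PM.
Shipping prep ends at 4:26 PM + 45 min = 5:11 PM.
The QC check starts at 5:11 PM − 245 min = 1:06 PM.
Stage 1 ends at 1:06 PM + 200 min = 4:26 PM.
Stage 1 starts at 4:26 PM − 20 min = 4:06 PM.
The QC check starts at 1:06 PM and stage 1 starts at 4:06 PM, so the QC check is first.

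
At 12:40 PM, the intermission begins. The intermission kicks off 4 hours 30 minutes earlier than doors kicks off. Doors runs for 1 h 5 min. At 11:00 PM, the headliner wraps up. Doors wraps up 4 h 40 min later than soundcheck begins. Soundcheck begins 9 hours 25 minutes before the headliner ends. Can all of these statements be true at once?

Yes

Soundcheck starts at 11:00 PM − 565 min = 1:35 PM.
Doors ends at 1:35 PM + 280 min = 6:15 PM.
Doors starts at 6:15 PM − 65 min = 5:10 PM.
The intermission starts at 5:10 PM − 270 min = 12:40 PM.
That matches the stated 12:40 PM, so the schedule is consistent.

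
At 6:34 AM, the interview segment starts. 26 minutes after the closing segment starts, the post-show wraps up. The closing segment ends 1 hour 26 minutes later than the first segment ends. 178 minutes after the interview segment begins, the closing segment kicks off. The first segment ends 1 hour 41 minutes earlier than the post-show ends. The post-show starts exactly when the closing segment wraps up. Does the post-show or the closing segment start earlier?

The closing segment starts at 6:34 AM + 178 min = 9:32 AM.
The post-show ends at 9:32 AM + 26 min = 9:58 AM.
The first segment ends at 9:58 AM − 101 min = 8:17 AM.
The closing segment ends at 8:17 AM + 86 min = 9:43 AM.
So the post-show starts at 9:43 AM.
The post-show starts at 9:43 AM and the closing segment starts at 9:32 AM, so the closing segment is first.

the closing segment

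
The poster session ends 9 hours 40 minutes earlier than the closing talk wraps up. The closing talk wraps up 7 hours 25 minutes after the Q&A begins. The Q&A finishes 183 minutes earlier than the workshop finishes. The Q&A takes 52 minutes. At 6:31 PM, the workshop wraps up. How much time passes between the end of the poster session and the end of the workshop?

6 hours 10 minutes

The Q&A ends at 6:31 PM − 183 min = 3:28 PM.
The Q&A starts at 3:28 PM − 52 min = 2:36 PM.
The closing talk ends at 2:36 PM + 445 min = 10:01 PM.
The poster session ends at 10:01 PM − 580 min = 12:21 PM.
From 12:21 PM to 6:31 PM is 6 hours 10 minutes.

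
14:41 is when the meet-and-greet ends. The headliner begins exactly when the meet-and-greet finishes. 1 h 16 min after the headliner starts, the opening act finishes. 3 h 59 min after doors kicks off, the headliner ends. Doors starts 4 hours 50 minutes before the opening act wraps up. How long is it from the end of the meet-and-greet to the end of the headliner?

25 minutes

The headliner starts at 14:41.
The opening act ends at 14:41 + 76 min = 15:57.
Doors starts at 15:57 − 290 min = 11:07.
The headliner ends at 11:07 + 239 min = 15:06.
From 14:41 to 15:06 is 25 minutes.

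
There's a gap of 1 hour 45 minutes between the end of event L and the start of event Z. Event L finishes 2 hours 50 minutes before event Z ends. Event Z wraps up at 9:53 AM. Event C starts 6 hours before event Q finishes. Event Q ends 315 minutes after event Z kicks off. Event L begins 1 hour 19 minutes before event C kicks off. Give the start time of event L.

6:44 AM

Event L ends at 9:53 AM − 170 min = 7:03 AM.
Event Z starts at 7:03 AM + 105 min = 8:48 AM.
Event Q ends at 8:48 AM + 315 min = 2:03 PM.
Event C starts at 2:03 PM − 360 min = 8:03 AM.
Event L starts at 8:03 AM − 79 min = 6:44 AM.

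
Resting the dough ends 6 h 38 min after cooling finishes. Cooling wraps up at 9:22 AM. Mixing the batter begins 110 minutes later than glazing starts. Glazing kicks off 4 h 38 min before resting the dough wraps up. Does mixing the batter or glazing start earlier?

Resting the dough ends at 9:22 AM + 398 min = 4:00 PM.
Glazing starts at 4:00 PM − 278 min = 11:22 AM.
Mixing the batter starts at 11:22 AM + 110 min = 1:12 PM.
Mixing the batter starts at 1:12 PM and glazing starts at 11:22 AM, so glazing is first.

glazing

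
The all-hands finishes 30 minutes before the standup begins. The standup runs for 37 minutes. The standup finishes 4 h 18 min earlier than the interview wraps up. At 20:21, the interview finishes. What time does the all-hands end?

The standup ends at 20:21 − 258 min = 16:03.
The standup starts at 16:03 − 37 min = 15:26.
The all-hands ends at 15:26 − 30 min = 14:56.

14:56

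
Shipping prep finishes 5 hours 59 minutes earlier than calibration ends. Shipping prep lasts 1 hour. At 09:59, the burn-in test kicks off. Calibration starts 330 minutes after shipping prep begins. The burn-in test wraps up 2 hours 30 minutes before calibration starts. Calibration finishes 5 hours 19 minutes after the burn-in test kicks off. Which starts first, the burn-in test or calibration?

the burn-in test

Calibration ends at 09:59 + 319 min = 15:18.
Shipping prep ends at 15:18 − 359 min = 09:19.
Shipping prep starts at 09:19 − 60 min = 08:19.
Calibration starts at 08:19 + 330 min = 13:49.
The burn-in test starts at 09:59 and calibration starts at 13:49, so the burn-in test is first.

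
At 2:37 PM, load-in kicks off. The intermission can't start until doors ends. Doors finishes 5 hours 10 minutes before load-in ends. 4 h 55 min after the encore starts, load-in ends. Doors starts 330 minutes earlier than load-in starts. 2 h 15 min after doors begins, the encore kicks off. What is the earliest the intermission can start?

11:07 AM

Doors starts at 2:37 PM − 330 min = 9:07 AM.
The encore starts at 9:07 AM + 135 min = 11:22 AM.
Load-in ends at 11:22 AM + 295 min = 4:17 PM.
Doors ends at 4:17 PM − 310 min = 11:07 AM.
The intermission is bounded by doors, so the earliest it can start is 11:07 AM.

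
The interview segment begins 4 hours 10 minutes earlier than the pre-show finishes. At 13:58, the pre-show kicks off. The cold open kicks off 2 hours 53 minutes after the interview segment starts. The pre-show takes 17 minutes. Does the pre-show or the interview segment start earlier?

the interview segment

The pre-show ends at 13:58 + 17 min = 14:15.
The interview segment starts at 14:15 − 250 min = 10:05.
The pre-show starts at 13:58 and the interview segment starts at 10:05, so the interview segment is first.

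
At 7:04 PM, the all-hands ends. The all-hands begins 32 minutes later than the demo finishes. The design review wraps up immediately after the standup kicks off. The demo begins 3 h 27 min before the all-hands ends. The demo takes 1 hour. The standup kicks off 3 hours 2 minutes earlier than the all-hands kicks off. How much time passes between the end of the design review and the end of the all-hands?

4 h 57 min

The demo starts at 7:04 PM − 207 min = 3:37 PM.
The demo ends at 3:37 PM + 60 min = 4:37 PM.
The all-hands starts at 4:37 PM + 32 min = 5:09 PM.
The standup starts at 5:09 PM − 182 min = 2:07 PM.
So the design review ends at 2:07 PM.
From 2:07 PM to 7:04 PM is 4 h 57 min.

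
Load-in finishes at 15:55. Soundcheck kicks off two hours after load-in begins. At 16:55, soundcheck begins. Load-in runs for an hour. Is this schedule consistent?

Load-in starts at 15:55 − 60 min = 14:55.
Soundcheck starts at 14:55 + 120 min = 16:55.
That matches the stated 16:55, so the schedule is consistent.

Yes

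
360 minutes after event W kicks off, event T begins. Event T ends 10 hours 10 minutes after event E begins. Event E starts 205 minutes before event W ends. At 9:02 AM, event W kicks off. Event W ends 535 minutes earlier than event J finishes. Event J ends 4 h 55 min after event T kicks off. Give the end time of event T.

5:47 PM

Event T starts at 9:02 AM + 360 min = 3:02 PM.
Event J ends at 3:02 PM + 295 min = 7:57 PM.
Event W ends at 7:57 PM − 535 min = 11:02 AM.
Event E starts at 11:02 AM − 205 min = 7:37 AM.
Event T ends at 7:37 AM + 610 min = 5:47 PM.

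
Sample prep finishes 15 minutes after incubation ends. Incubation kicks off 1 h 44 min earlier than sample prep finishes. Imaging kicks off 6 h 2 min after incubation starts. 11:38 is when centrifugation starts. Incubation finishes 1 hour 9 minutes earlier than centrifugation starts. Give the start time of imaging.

Incubation ends at 11:38 − 69 min = 10:29.
Sample prep ends at 10:29 + 15 min = 10:44.
Incubation starts at 10:44 − 104 min = 09:00.
Imaging starts at 09:00 + 362 min = 15:02.

15:02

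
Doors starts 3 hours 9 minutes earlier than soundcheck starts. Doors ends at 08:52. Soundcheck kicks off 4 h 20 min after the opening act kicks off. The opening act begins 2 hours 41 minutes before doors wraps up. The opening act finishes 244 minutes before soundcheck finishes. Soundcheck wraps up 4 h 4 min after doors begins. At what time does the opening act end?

The opening act starts at 08:52 − 161 min = 06:11.
Soundcheck starts at 06:11 + 260 min = 10:31.
Doors starts at 10:31 − 189 min = 07:22.
Soundcheck ends at 07:22 + 244 min = 11:26.
The opening act ends at 11:26 − 244 min = 07:22.

07:22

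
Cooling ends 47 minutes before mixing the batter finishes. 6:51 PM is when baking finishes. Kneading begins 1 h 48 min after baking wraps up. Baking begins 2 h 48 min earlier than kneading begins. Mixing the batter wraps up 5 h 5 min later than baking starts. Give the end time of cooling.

10:09 PM

Kneading starts at 6:51 PM + 108 min = 8:39 PM.
Baking starts at 8:39 PM − 168 min = 5:51 PM.
Mixing the batter ends at 5:51 PM + 305 min = 10:56 PM.
Cooling ends at 10:56 PM − 47 min = 10:09 PM.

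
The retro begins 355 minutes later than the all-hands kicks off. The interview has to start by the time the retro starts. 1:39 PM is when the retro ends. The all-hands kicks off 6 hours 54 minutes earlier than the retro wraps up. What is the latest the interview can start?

The all-hands starts at 1:39 PM − 414 min = 6:45 AM.
The retro starts at 6:45 AM + 355 min = 12:40 PM.
The interview is bounded by the retro, so the latest it can start is 12:40 PM.

12:40 PM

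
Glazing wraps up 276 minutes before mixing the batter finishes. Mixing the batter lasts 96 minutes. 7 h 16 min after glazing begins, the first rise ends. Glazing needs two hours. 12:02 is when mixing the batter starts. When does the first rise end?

14:18

Mixing the batter ends at 12:02 + 96 min = 13:38.
Glazing ends at 13:38 − 276 min = 09:02.
Glazing starts at 09:02 − 120 min = 07:02.
The first rise ends at 07:02 + 436 min = 14:18.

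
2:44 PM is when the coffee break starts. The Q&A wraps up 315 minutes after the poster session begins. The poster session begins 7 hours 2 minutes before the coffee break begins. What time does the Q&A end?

12:57 PM

The poster session starts at 2:44 PM − 422 min = 7:42 AM.
The Q&A ends at 7:42 AM + 315 min = 12:57 PM.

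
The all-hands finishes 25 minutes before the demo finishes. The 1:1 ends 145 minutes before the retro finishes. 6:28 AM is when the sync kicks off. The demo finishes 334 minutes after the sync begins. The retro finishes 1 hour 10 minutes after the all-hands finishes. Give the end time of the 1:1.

The demo ends at 6:28 AM + 334 min = 12:02 PM.
The all-hands ends at 12:02 PM − 25 min = 11:37 AM.
The retro ends at 11:37 AM + 70 min = 12:47 PM.
The 1:1 ends at 12:47 PM − 145 min = 10:22 AM.

10:22 AM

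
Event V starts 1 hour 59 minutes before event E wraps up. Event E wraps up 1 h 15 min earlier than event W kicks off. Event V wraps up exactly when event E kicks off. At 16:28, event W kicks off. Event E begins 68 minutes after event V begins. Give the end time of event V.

14:22

Event E ends at 16:28 − 75 min = 15:13.
Event V starts at 15:13 − 119 min = 13:14.
Event E starts at 13:14 + 68 min = 14:22.
So event V ends at 14:22.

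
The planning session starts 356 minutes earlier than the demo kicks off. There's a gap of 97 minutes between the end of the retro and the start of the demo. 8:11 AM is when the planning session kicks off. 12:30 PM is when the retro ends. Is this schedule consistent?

Yes

The demo starts at 12:30 PM + 97 min = 2:07 PM.
The planning session starts at 2:07 PM − 356 min = 8:11 AM.
That matches the stated 8:11 AM, so the schedule is consistent.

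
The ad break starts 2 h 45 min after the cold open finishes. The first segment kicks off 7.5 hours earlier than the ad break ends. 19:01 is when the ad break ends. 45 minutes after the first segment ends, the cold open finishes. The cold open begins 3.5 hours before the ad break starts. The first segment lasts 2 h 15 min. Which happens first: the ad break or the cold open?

The first segment starts at 19:01 − 450 min = 11:31.
The first segment ends at 11:31 + 135 min = 13:46.
The cold open ends at 13:46 + 45 min = 14:31.
The ad break starts at 14:31 + 165 min = 17:16.
The cold open starts at 17:16 − 210 min = 13:46.
The ad break starts at 17:16 and the cold open starts at 13:46, so the cold open is first.

the cold open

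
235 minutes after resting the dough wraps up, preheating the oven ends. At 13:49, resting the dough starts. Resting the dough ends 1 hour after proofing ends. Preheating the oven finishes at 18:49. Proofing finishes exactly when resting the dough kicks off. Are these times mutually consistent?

No

Proofing ends at 13:49.
Resting the dough ends at 13:49 + 60 min = 14:49.
Preheating the oven ends at 14:49 + 235 min = 18:44.
But preheating the oven is also said to end at 18:49 — a 5-minute conflict.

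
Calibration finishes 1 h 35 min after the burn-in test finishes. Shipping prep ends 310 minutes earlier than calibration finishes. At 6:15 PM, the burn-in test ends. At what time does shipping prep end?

Calibration ends at 6:15 PM + 95 min = 7:50 PM.
Shipping prep ends at 7:50 PM − 310 min = 2:40 PM.

2:40 PM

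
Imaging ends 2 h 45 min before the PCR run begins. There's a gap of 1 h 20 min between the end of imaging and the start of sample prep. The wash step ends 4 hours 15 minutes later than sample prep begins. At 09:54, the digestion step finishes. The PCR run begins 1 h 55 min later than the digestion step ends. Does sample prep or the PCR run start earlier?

The PCR run starts at 09:54 + 115 min = 11:49.
Imaging ends at 11:49 − 165 min = 09:04.
Sample prep starts at 09:04 + 80 min = 10:24.
Sample prep starts at 10:24 and the PCR run starts at 11:49, so sample prep is first.

sample prep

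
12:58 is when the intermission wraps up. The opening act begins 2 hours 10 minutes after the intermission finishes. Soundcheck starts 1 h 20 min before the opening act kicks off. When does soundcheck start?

The opening act starts at 12:58 + 130 min = 15:08.
Soundcheck starts at 15:08 − 80 min = 13:48.

13:48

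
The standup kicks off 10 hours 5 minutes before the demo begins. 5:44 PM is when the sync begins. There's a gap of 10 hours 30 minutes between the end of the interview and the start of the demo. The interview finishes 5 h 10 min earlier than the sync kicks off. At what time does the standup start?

The interview ends at 5:44 PM − 310 min = 12:34 PM.
The demo starts at 12:34 PM + 630 min = 11:04 PM.
The standup starts at 11:04 PM − 605 min = 12:59 PM.

12:59 PM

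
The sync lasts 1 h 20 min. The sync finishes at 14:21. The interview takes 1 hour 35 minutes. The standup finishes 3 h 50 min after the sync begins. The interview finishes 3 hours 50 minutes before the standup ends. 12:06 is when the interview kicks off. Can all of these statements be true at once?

The sync starts at 14:21 − 80 min = 13:01.
The standup ends at 13:01 + 230 min = 16:51.
The interview ends at 16:51 − 230 min = 13:01.
The interview starts at 13:01 − 95 min = 11:26.
But the interview is also said to start at 12:06 — a 40-minute conflict.

No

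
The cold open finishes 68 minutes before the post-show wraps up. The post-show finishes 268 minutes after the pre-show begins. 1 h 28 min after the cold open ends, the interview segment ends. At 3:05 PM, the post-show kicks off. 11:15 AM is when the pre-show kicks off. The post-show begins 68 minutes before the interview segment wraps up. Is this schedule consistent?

No

The post-show ends at 11:15 AM + 268 min = 3:43 PM.
The cold open ends at 3:43 PM − 68 min = 2:35 PM.
The interview segment ends at 2:35 PM + 88 min = 4:03 PM.
The post-show starts at 4:03 PM − 68 min = 2:55 PM.
But the post-show is also said to start at 3:05 PM — a 10-minute conflict.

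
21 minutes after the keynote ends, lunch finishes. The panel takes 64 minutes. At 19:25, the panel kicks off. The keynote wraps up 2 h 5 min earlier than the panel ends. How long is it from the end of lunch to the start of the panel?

40 minutes

The panel ends at 19:25 + 64 min = 20:29.
The keynote ends at 20:29 − 125 min = 18:24.
Lunch ends at 18:24 + 21 min = 18:45.
From 18:45 to 19:25 is 40 minutes.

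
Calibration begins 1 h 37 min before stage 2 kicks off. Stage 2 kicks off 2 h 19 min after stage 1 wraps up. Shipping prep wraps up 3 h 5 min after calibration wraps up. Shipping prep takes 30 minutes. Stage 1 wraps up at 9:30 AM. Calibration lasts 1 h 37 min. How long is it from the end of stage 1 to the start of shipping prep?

294 minutes

Stage 2 starts at 9:30 AM + 139 min = 11:49 AM.
Calibration starts at 11:49 AM − 97 min = 10:12 AM.
Calibration ends at 10:12 AM + 97 min = 11:49 AM.
Shipping prep ends at 11:49 AM + 185 min = 2:54 PM.
Shipping prep starts at 2:54 PM − 30 min = 2:24 PM.
From 9:30 AM to 2:24 PM is 294 minutes.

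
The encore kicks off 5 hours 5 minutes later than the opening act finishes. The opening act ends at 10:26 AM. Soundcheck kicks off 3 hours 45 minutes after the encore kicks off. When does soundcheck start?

The encore starts at 10:26 AM + 305 min = 3:31 PM.
Soundcheck starts at 3:31 PM + 225 min = 7:16 PM.

7:16 PM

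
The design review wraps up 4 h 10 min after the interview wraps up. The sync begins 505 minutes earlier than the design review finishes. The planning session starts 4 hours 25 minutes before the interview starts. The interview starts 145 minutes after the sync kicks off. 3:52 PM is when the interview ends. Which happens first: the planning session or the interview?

The design review ends at 3:52 PM + 250 min = 8:02 PM.
The sync starts at 8:02 PM − 505 min = 11:37 AM.
The interview starts at 11:37 AM + 145 min = 2:02 PM.
The planning session starts at 2:02 PM − 265 min = 9:37 AM.
The planning session starts at 9:37 AM and the interview starts at 2:02 PM, so the planning session is first.

the planning session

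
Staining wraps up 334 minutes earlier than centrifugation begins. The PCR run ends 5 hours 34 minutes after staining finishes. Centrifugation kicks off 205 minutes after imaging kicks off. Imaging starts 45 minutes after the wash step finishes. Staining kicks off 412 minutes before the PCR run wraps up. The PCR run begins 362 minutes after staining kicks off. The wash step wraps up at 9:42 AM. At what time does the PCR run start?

1:02 PM

Imaging starts at 9:42 AM + 45 min = 10:27 AM.
Centrifugation starts at 10:27 AM + 205 min = 1:52 PM.
Staining ends at 1:52 PM − 334 min = 8:18 AM.
The PCR run ends at 8:18 AM + 334 min = 1:52 PM.
Staining starts at 1:52 PM − 412 min = 7:00 AM.
The PCR run starts at 7:00 AM + 362 min = 1:02 PM.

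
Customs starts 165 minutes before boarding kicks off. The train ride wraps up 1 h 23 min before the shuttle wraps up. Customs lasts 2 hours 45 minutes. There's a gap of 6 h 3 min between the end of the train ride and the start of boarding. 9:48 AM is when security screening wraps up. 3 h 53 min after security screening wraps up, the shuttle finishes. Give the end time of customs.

The shuttle ends at 9:48 AM + 233 min = 1:41 PM.
The train ride ends at 1:41 PM − 83 min = 12:18 PM.
Boarding starts at 12:18 PM + 363 min = 6:21 PM.
Customs starts at 6:21 PM − 165 min = 3:36 PM.
Customs ends at 3:36 PM + 165 min = 6:21 PM.

6:21 PM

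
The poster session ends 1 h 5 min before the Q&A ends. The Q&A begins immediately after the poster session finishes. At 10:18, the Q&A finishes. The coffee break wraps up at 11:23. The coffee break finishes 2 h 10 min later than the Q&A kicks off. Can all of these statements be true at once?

The poster session ends at 10:18 − 65 min = 09:13.
So the Q&A starts at 09:13.
The coffee break ends at 09:13 + 130 min = 11:23.
That matches the stated 11:23, so the schedule is consistent.

Yes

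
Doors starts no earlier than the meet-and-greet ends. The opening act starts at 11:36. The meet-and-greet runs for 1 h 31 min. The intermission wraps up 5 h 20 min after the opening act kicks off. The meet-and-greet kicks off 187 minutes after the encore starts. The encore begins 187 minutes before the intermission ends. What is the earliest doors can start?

18:27

The intermission ends at 11:36 + 320 min = 16:56.
The encore starts at 16:56 − 187 min = 13:49.
The meet-and-greet starts at 13:49 + 187 min = 16:56.
The meet-and-greet ends at 16:56 + 91 min = 18:27.
Doors is bounded by the meet-and-greet, so the earliest it can start is 18:27.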